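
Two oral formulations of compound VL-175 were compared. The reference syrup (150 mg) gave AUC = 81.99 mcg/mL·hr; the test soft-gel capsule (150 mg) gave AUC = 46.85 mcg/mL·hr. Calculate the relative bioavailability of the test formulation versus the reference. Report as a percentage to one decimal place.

F_rel = 57.1%

F_rel = (AUC_test/D_test) / (AUC_ref/D_ref)
      = (46.85/150) / (81.99/150)
      = 0.312333 / 0.5466 = 0.5714 = 57.14%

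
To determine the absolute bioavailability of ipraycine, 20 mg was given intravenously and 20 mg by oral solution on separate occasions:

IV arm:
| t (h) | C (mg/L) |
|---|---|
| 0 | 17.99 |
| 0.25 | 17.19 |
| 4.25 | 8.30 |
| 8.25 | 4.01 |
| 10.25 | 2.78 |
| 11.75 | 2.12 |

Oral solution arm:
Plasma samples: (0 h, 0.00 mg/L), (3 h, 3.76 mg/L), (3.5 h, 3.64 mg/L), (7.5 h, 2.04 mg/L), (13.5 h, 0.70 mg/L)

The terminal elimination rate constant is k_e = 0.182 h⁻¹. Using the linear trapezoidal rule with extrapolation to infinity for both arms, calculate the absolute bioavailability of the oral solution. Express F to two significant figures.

Trapezoidal AUC_0→11.75 (IV):
  [0→0.25]: (17.99+17.19)/2 × 0.25 = 4.3975
  [0.25→4.25]: (17.19+8.30)/2 × 4 = 50.98
  [4.25→8.25]: (8.30+4.01)/2 × 4 = 24.62
  [8.25→10.25]: (4.01+2.78)/2 × 2 = 6.79
  [10.25→11.75]: (2.78+2.12)/2 × 1.5 = 3.675
  Sum = 90.4625 mg/L·h
IV tail: 2.12/0.182 = 11.648; AUC_iv,0→∞ = 90.4625 + 11.648 = 102.1105 mg/L·h
Trapezoidal AUC_0→13.5 (oral solution):
  [0→3]: (0.00+3.76)/2 × 3 = 5.64
  [3→3.5]: (3.76+3.64)/2 × 0.5 = 1.85
  [3.5→7.5]: (3.64+2.04)/2 × 4 = 11.36
  [7.5→13.5]: (2.04+0.70)/2 × 6 = 8.22
  Sum = 27.07 mg/L·h
oral solution tail: 0.70/0.182 = 3.846; AUC_ev,0→∞ = 27.07 + 3.846 = 30.916 mg/L·h
F = (AUC_ev/D_ev)/(AUC_iv/D_iv) = (30.916/20)/(102.1105/20) = 1.5458/5.105525 = 0.3028

F = 0.30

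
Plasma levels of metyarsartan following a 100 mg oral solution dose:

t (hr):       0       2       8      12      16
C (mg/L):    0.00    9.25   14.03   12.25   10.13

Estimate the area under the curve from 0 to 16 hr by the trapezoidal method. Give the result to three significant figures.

AUC = 176 mg/L·hr

Trapezoidal AUC_0→16:
  [0→2]: (0.00+9.25)/2 × 2 = 9.25
  [2→8]: (9.25+14.03)/2 × 6 = 69.84
  [8→12]: (14.03+12.25)/2 × 4 = 52.56
  [12→16]: (12.25+10.13)/2 × 4 = 44.76
  Sum = 176.41 mg/L·hr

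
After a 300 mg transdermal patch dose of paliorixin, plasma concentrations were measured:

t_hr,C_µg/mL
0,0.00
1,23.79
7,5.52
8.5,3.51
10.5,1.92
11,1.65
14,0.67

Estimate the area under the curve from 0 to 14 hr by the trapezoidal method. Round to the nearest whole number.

Trapezoidal AUC_0→14:
  [0→1]: (0.00+23.79)/2 × 1 = 11.895
  [1→7]: (23.79+5.52)/2 × 6 = 87.93
  [7→8.5]: (5.52+3.51)/2 × 1.5 = 6.7725
  [8.5→10.5]: (3.51+1.92)/2 × 2 = 5.43
  [10.5→11]: (1.92+1.65)/2 × 0.5 = 0.8925
  [11→14]: (1.65+0.67)/2 × 3 = 3.48
  Sum = 116.4 µg/mL·hr

AUC = 116 µg/mL·hr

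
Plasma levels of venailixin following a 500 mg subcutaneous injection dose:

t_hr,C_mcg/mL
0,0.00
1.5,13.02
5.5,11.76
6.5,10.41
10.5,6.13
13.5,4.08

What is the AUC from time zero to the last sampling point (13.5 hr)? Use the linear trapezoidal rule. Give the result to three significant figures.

Trapezoidal AUC_0→13.5:
  [0→1.5]: (0.00+13.02)/2 × 1.5 = 9.765
  [1.5→5.5]: (13.02+11.76)/2 × 4 = 49.56
  [5.5→6.5]: (11.76+10.41)/2 × 1 = 11.085
  [6.5→10.5]: (10.41+6.13)/2 × 4 = 33.08
  [10.5→13.5]: (6.13+4.08)/2 × 3 = 15.315
  Sum = 118.805 mcg/mL·hr

AUC = 119 mcg/mL·hr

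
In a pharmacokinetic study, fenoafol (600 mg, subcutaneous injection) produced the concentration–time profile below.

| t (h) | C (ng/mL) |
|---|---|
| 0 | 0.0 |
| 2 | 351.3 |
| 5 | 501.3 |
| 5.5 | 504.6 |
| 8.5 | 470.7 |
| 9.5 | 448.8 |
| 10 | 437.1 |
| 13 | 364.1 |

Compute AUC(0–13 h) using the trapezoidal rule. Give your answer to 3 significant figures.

Trapezoidal AUC_0→13:
  [0→2]: (0.0+351.3)/2 × 2 = 351.3
  [2→5]: (351.3+501.3)/2 × 3 = 1278.9
  [5→5.5]: (501.3+504.6)/2 × 0.5 = 251.475
  [5.5→8.5]: (504.6+470.7)/2 × 3 = 1462.95
  [8.5→9.5]: (470.7+448.8)/2 × 1 = 459.75
  [9.5→10]: (448.8+437.1)/2 × 0.5 = 221.475
  [10→13]: (437.1+364.1)/2 × 3 = 1201.8
  Sum = 5227.65 ng/mL·h

AUC = 5230 ng/mL·h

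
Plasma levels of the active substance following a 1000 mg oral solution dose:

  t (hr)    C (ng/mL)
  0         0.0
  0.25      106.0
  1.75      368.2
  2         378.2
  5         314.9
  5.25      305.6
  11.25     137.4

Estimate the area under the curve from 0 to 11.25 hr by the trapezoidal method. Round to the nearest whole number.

Trapezoidal AUC_0→11.25:
  [0→0.25]: (0.0+106.0)/2 × 0.25 = 13.25
  [0.25→1.75]: (106.0+368.2)/2 × 1.5 = 355.65
  [1.75→2]: (368.2+378.2)/2 × 0.25 = 93.3
  [2→5]: (378.2+314.9)/2 × 3 = 1039.65
  [5→5.25]: (314.9+305.6)/2 × 0.25 = 77.5625
  [5.25→11.25]: (305.6+137.4)/2 × 6 = 1329.0
  Sum = 2908.4125 ng/mL·hr

AUC = 2908 ng/mL·hr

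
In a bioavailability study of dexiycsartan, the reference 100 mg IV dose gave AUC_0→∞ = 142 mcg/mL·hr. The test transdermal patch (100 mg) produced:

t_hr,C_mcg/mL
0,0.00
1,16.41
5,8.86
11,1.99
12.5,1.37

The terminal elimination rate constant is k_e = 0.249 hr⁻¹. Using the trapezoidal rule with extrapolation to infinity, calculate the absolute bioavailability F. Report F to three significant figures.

Trapezoidal AUC_0→12.5 (transdermal patch):
  [0→1]: (0.00+16.41)/2 × 1 = 8.205
  [1→5]: (16.41+8.86)/2 × 4 = 50.54
  [5→11]: (8.86+1.99)/2 × 6 = 32.55
  [11→12.5]: (1.99+1.37)/2 × 1.5 = 2.52
  Sum = 93.815 mcg/mL·hr
Tail: C_last/k_e = 1.37/0.249 = 5.502
AUC_0→∞ (transdermal patch) = 93.815 + 5.502 = 99.317 mcg/mL·hr
F = (AUC_ev/D_ev)/(AUC_iv/D_iv) = (99.317/100)/(142/100) = 0.99317/1.42 = 0.6994

F = 0.699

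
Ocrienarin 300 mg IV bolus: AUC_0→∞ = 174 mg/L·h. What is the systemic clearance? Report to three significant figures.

CL = Dose_iv / AUC_0→∞
   = 300 / 174 = 1.72414 L/h

CL = 1.72 L/h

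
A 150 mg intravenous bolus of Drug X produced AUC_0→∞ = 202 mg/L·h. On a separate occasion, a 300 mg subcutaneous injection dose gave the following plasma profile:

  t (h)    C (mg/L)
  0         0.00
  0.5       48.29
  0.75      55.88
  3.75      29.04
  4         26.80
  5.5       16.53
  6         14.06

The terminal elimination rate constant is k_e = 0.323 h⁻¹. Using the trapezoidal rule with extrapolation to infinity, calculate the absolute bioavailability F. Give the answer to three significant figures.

F = 0.602

Trapezoidal AUC_0→6 (subcutaneous injection):
  [0→0.5]: (0.00+48.29)/2 × 0.5 = 12.0725
  [0.5→0.75]: (48.29+55.88)/2 × 0.25 = 13.02125
  [0.75→3.75]: (55.88+29.04)/2 × 3 = 127.38
  [3.75→4]: (29.04+26.80)/2 × 0.25 = 6.98
  [4→5.5]: (26.80+16.53)/2 × 1.5 = 32.4975
  [5.5→6]: (16.53+14.06)/2 × 0.5 = 7.6475
  Sum = 199.59875 mg/L·h
Tail: C_last/k_e = 14.06/0.323 = 43.529
AUC_0→∞ (subcutaneous injection) = 199.59875 + 43.529 = 243.12775 mg/L·h
F = (AUC_ev/D_ev)/(AUC_iv/D_iv) = (243.12775/300)/(202/150) = 0.810426/1.34667 = 0.6018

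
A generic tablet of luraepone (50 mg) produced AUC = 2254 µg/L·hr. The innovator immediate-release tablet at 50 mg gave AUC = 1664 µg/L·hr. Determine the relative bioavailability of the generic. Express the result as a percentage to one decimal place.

F_rel = (AUC_test/D_test) / (AUC_ref/D_ref)
      = (2254/50) / (1664/50)
      = 45.08 / 33.28 = 1.3546 = 135.46%

F_rel = 135.5%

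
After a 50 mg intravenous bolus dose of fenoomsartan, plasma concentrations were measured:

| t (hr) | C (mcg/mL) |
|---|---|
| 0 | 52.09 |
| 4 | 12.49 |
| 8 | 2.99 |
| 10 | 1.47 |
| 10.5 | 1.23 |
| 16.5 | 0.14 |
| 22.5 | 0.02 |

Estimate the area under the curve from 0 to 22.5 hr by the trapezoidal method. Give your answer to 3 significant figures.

AUC = 170 mcg/mL·hr

Trapezoidal AUC_0→22.5:
  [0→4]: (52.09+12.49)/2 × 4 = 129.16
  [4→8]: (12.49+2.99)/2 × 4 = 30.96
  [8→10]: (2.99+1.47)/2 × 2 = 4.46
  [10→10.5]: (1.47+1.23)/2 × 0.5 = 0.675
  [10.5→16.5]: (1.23+0.14)/2 × 6 = 4.11
  [16.5→22.5]: (0.14+0.02)/2 × 6 = 0.48
  Sum = 169.845 mcg/mL·hr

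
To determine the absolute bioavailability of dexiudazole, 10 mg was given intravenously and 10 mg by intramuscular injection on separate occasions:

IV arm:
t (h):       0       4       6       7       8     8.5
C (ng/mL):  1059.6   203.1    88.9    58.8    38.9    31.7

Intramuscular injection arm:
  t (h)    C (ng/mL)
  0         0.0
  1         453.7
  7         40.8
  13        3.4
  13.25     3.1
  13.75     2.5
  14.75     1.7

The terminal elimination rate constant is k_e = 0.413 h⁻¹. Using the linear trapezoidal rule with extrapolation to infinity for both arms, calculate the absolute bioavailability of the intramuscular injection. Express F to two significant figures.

Trapezoidal AUC_0→8.5 (IV):
  [0→4]: (1059.6+203.1)/2 × 4 = 2525.4
  [4→6]: (203.1+88.9)/2 × 2 = 292.0
  [6→7]: (88.9+58.8)/2 × 1 = 73.85
  [7→8]: (58.8+38.9)/2 × 1 = 48.85
  [8→8.5]: (38.9+31.7)/2 × 0.5 = 17.65
  Sum = 2957.75 ng/mL·h
IV tail: 31.7/0.413 = 76.755; AUC_iv,0→∞ = 2957.75 + 76.755 = 3034.505 ng/mL·h
Trapezoidal AUC_0→14.75 (intramuscular injection):
  [0→1]: (0.0+453.7)/2 × 1 = 226.85
  [1→7]: (453.7+40.8)/2 × 6 = 1483.5
  [7→13]: (40.8+3.4)/2 × 6 = 132.6
  [13→13.25]: (3.4+3.1)/2 × 0.25 = 0.8125
  [13.25→13.75]: (3.1+2.5)/2 × 0.5 = 1.4
  [13.75→14.75]: (2.5+1.7)/2 × 1 = 2.1
  Sum = 1847.2625 ng/mL·h
intramuscular injection tail: 1.7/0.413 = 4.116; AUC_ev,0→∞ = 1847.2625 + 4.116 = 1851.3785 ng/mL·h
F = (AUC_ev/D_ev)/(AUC_iv/D_iv) = (1851.3785/10)/(3034.505/10) = 185.13785/303.4505 = 0.6101

F = 0.61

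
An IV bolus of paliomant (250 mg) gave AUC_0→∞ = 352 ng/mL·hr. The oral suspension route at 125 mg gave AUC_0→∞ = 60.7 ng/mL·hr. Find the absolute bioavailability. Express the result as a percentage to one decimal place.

F = (AUC_ev / D_ev) / (AUC_iv / D_iv)
  = (60.7/125) / (352/250)
  = 0.4856 / 1.408 = 0.3449
  = 34.49%

F = 34.5%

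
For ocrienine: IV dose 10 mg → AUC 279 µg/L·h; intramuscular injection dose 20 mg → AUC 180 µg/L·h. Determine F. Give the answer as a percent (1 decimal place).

F = 32.3%

F = (AUC_ev / D_ev) / (AUC_iv / D_iv)
  = (180/20) / (279/10)
  = 9 / 27.9 = 0.3226
  = 32.26%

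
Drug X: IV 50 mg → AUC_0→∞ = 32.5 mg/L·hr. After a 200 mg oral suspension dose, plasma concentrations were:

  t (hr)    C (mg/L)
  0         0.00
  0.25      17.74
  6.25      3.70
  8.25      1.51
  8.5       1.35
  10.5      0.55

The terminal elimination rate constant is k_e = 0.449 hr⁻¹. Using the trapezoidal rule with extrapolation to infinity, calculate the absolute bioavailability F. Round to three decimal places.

F = 0.579

Trapezoidal AUC_0→10.5 (oral suspension):
  [0→0.25]: (0.00+17.74)/2 × 0.25 = 2.2175
  [0.25→6.25]: (17.74+3.70)/2 × 6 = 64.32
  [6.25→8.25]: (3.70+1.51)/2 × 2 = 5.21
  [8.25→8.5]: (1.51+1.35)/2 × 0.25 = 0.3575
  [8.5→10.5]: (1.35+0.55)/2 × 2 = 1.9
  Sum = 74.005 mg/L·hr
Tail: C_last/k_e = 0.55/0.449 = 1.225
AUC_0→∞ (oral suspension) = 74.005 + 1.225 = 75.23 mg/L·hr
F = (AUC_ev/D_ev)/(AUC_iv/D_iv) = (75.23/200)/(32.5/50) = 0.37615/0.65 = 0.5787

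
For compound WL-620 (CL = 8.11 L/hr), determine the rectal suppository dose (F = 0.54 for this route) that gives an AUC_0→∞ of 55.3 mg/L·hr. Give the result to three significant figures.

Dose = 831 mg

Dose = CL × AUC_0→∞ / F
     = 8.11 × 55.3 / 0.54 = 830.524 mg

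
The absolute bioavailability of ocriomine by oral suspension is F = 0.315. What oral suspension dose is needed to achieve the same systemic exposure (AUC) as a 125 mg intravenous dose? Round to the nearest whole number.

D_oral = 397 mg

For equal systemic exposure: F × D_ev = D_iv
D_ev = D_iv / F = 125 / 0.315 = 396.825 mg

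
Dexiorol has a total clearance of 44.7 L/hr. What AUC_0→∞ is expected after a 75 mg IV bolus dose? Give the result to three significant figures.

AUC = 1.68 mg/L·hr

AUC_0→∞ = Dose_iv / CL
        = 75 / 44.7 = 1.67785 mg/L·hr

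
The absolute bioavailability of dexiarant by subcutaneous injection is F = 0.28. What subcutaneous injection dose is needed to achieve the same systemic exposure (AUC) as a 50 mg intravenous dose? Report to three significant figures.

For equal systemic exposure: F × D_ev = D_iv
D_ev = D_iv / F = 50 / 0.28 = 178.571 mg

D_subcutaneous = 179 mg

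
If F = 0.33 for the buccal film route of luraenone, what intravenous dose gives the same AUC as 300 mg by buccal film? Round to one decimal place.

D_iv = 99.0 mg

Systemic exposure from an extravascular dose = F × D_ev, so the equivalent IV dose is F × D_ev.
D_iv = F × D_ev = 0.33 × 300 = 99 mg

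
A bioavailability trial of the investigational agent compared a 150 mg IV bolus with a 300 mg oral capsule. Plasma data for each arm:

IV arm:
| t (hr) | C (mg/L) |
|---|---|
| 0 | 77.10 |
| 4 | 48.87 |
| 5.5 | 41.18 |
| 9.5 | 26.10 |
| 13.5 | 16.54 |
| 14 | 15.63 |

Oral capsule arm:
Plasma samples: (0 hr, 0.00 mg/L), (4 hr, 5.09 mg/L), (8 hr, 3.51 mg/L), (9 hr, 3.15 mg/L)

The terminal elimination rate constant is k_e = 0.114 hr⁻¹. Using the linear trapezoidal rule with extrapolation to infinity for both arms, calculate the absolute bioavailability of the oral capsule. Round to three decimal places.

F = 0.043

Trapezoidal AUC_0→14 (IV):
  [0→4]: (77.10+48.87)/2 × 4 = 251.94
  [4→5.5]: (48.87+41.18)/2 × 1.5 = 67.5375
  [5.5→9.5]: (41.18+26.10)/2 × 4 = 134.56
  [9.5→13.5]: (26.10+16.54)/2 × 4 = 85.28
  [13.5→14]: (16.54+15.63)/2 × 0.5 = 8.0425
  Sum = 547.36 mg/L·hr
IV tail: 15.63/0.114 = 137.105; AUC_iv,0→∞ = 547.36 + 137.105 = 684.465 mg/L·hr
Trapezoidal AUC_0→9 (oral capsule):
  [0→4]: (0.00+5.09)/2 × 4 = 10.18
  [4→8]: (5.09+3.51)/2 × 4 = 17.2
  [8→9]: (3.51+3.15)/2 × 1 = 3.33
  Sum = 30.71 mg/L·hr
oral capsule tail: 3.15/0.114 = 27.632; AUC_ev,0→∞ = 30.71 + 27.632 = 58.342 mg/L·hr
F = (AUC_ev/D_ev)/(AUC_iv/D_iv) = (58.342/300)/(684.465/150) = 0.194473/4.5631 = 0.0426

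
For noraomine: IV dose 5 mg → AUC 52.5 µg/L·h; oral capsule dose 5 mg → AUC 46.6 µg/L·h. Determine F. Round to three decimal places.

F = 0.888

F = (AUC_ev / D_ev) / (AUC_iv / D_iv)
  = (46.6/5) / (52.5/5)
  = 9.32 / 10.5 = 0.8876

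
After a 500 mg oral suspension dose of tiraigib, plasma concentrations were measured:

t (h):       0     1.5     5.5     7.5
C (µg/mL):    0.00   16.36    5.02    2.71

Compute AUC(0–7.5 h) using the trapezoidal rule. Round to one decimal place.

AUC = 62.8 µg/mL·h

Trapezoidal AUC_0→7.5:
  [0→1.5]: (0.00+16.36)/2 × 1.5 = 12.27
  [1.5→5.5]: (16.36+5.02)/2 × 4 = 42.76
  [5.5→7.5]: (5.02+2.71)/2 × 2 = 7.73
  Sum = 62.76 µg/mL·h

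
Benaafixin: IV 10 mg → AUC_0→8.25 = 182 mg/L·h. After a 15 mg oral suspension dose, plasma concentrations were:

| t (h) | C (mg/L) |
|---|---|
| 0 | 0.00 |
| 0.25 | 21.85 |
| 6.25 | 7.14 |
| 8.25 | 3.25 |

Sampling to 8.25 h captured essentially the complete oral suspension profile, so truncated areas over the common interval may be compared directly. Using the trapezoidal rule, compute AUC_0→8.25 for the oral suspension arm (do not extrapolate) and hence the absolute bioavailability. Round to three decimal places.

F = 0.367

Trapezoidal AUC_0→8.25 (oral suspension):
  [0→0.25]: (0.00+21.85)/2 × 0.25 = 2.73125
  [0.25→6.25]: (21.85+7.14)/2 × 6 = 86.97
  [6.25→8.25]: (7.14+3.25)/2 × 2 = 10.39
  Sum = 100.09125 mg/L·h
F = (AUC_ev/D_ev)/(AUC_iv/D_iv) = (100.09125/15)/(182/10) = 6.67275/18.2 = 0.3666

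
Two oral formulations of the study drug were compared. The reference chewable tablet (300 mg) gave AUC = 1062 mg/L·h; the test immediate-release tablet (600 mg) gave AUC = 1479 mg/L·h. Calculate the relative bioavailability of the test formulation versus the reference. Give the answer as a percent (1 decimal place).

F_rel = (AUC_test/D_test) / (AUC_ref/D_ref)
      = (1479/600) / (1062/300)
      = 2.465 / 3.54 = 0.6963 = 69.63%

F_rel = 69.6%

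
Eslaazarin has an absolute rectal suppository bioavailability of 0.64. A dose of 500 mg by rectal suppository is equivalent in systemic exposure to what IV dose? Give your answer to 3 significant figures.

Systemic exposure from an extravascular dose = F × D_ev, so the equivalent IV dose is F × D_ev.
D_iv = F × D_ev = 0.64 × 500 = 320 mg

D_iv = 320 mg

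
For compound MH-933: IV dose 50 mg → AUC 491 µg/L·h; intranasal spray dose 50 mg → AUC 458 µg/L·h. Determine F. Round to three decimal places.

F = 0.933

F = (AUC_ev / D_ev) / (AUC_iv / D_iv)
  = (458/50) / (491/50)
  = 9.16 / 9.82 = 0.9328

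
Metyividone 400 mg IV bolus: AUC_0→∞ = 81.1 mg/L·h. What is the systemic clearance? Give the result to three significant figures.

CL = Dose_iv / AUC_0→∞
   = 400 / 81.1 = 4.93218 L/h

CL = 4.93 L/h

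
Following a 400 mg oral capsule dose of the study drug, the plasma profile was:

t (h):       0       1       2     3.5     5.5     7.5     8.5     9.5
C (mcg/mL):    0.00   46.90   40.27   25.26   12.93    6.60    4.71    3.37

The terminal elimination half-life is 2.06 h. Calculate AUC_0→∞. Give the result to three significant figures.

Trapezoidal AUC_0→9.5:
  [0→1]: (0.00+46.90)/2 × 1 = 23.45
  [1→2]: (46.90+40.27)/2 × 1 = 43.585
  [2→3.5]: (40.27+25.26)/2 × 1.5 = 49.1475
  [3.5→5.5]: (25.26+12.93)/2 × 2 = 38.19
  [5.5→7.5]: (12.93+6.60)/2 × 2 = 19.53
  [7.5→8.5]: (6.60+4.71)/2 × 1 = 5.655
  [8.5→9.5]: (4.71+3.37)/2 × 1 = 4.04
  Sum = 183.5975 mcg/mL·h
k_e = ln2 / t½ = 0.693147 / 2.06 = 0.3365 h^-1
Extrapolated tail: C_last / k_e = 3.37 / 0.3365 = 10.015
AUC_0→∞ = 183.5975 + 10.015 = 193.6125 mcg/mL·h

AUC = 194 mcg/mL·h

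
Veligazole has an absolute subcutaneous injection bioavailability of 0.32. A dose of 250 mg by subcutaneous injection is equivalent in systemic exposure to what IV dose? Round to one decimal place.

Systemic exposure from an extravascular dose = F × D_ev, so the equivalent IV dose is F × D_ev.
D_iv = F × D_ev = 0.32 × 250 = 80 mg

D_iv = 80.0 mg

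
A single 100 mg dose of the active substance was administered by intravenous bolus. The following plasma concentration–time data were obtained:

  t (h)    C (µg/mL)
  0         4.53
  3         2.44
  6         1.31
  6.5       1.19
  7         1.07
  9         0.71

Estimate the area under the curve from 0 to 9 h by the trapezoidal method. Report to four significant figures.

AUC = 19.05 µg/mL·h

Trapezoidal AUC_0→9:
  [0→3]: (4.53+2.44)/2 × 3 = 10.455
  [3→6]: (2.44+1.31)/2 × 3 = 5.625
  [6→6.5]: (1.31+1.19)/2 × 0.5 = 0.625
  [6.5→7]: (1.19+1.07)/2 × 0.5 = 0.565
  [7→9]: (1.07+0.71)/2 × 2 = 1.78
  Sum = 19.05 µg/mL·h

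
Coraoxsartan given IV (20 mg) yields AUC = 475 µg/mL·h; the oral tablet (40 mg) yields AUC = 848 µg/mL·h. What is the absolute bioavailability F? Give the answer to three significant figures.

F = 0.893

F = (AUC_ev / D_ev) / (AUC_iv / D_iv)
  = (848/40) / (475/20)
  = 21.2 / 23.75 = 0.8926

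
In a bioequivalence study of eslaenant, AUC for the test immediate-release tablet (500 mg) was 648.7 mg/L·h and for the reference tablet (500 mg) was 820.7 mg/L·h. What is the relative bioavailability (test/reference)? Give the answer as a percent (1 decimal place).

F_rel = 79.0%

F_rel = (AUC_test/D_test) / (AUC_ref/D_ref)
      = (648.7/500) / (820.7/500)
      = 1.2974 / 1.6414 = 0.7904 = 79.04%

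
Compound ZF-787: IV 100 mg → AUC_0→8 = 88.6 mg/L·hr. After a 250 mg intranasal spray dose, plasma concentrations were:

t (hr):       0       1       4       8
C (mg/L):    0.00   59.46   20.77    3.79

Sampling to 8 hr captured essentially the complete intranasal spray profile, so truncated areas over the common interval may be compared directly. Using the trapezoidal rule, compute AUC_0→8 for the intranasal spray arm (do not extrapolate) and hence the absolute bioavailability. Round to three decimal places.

F = 0.899

Trapezoidal AUC_0→8 (intranasal spray):
  [0→1]: (0.00+59.46)/2 × 1 = 29.73
  [1→4]: (59.46+20.77)/2 × 3 = 120.345
  [4→8]: (20.77+3.79)/2 × 4 = 49.12
  Sum = 199.195 mg/L·hr
F = (AUC_ev/D_ev)/(AUC_iv/D_iv) = (199.195/250)/(88.6/100) = 0.79678/0.886 = 0.8993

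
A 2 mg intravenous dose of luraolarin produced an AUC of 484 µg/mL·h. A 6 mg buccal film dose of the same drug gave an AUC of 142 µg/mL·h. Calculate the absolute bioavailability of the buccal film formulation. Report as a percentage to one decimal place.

F = (AUC_ev / D_ev) / (AUC_iv / D_iv)
  = (142/6) / (484/2)
  = 23.6667 / 242 = 0.0978
  = 9.78%

F = 9.8%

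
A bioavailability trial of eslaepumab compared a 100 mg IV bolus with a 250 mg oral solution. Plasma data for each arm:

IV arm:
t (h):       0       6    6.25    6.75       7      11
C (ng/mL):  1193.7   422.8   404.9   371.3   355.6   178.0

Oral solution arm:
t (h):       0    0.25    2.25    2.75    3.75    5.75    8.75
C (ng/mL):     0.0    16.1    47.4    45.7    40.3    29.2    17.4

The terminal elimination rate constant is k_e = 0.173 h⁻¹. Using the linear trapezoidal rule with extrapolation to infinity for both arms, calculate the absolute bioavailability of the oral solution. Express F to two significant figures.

Trapezoidal AUC_0→11 (IV):
  [0→6]: (1193.7+422.8)/2 × 6 = 4849.5
  [6→6.25]: (422.8+404.9)/2 × 0.25 = 103.4625
  [6.25→6.75]: (404.9+371.3)/2 × 0.5 = 194.05
  [6.75→7]: (371.3+355.6)/2 × 0.25 = 90.8625
  [7→11]: (355.6+178.0)/2 × 4 = 1067.2
  Sum = 6305.075 ng/mL·h
IV tail: 178.0/0.173 = 1028.902; AUC_iv,0→∞ = 6305.075 + 1028.902 = 7333.977 ng/mL·h
Trapezoidal AUC_0→8.75 (oral solution):
  [0→0.25]: (0.0+16.1)/2 × 0.25 = 2.0125
  [0.25→2.25]: (16.1+47.4)/2 × 2 = 63.5
  [2.25→2.75]: (47.4+45.7)/2 × 0.5 = 23.275
  [2.75→3.75]: (45.7+40.3)/2 × 1 = 43.0
  [3.75→5.75]: (40.3+29.2)/2 × 2 = 69.5
  [5.75→8.75]: (29.2+17.4)/2 × 3 = 69.9
  Sum = 271.1875 ng/mL·h
oral solution tail: 17.4/0.173 = 100.578; AUC_ev,0→∞ = 271.1875 + 100.578 = 371.7655 ng/mL·h
F = (AUC_ev/D_ev)/(AUC_iv/D_iv) = (371.7655/250)/(7333.977/100) = 1.487062/73.33977 = 0.0203

F = 0.020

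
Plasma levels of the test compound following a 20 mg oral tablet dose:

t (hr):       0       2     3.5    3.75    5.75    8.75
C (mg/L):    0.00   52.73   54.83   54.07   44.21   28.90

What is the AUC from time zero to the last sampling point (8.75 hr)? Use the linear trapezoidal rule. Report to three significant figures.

AUC = 355 mg/L·hr

Trapezoidal AUC_0→8.75:
  [0→2]: (0.00+52.73)/2 × 2 = 52.73
  [2→3.5]: (52.73+54.83)/2 × 1.5 = 80.67
  [3.5→3.75]: (54.83+54.07)/2 × 0.25 = 13.6125
  [3.75→5.75]: (54.07+44.21)/2 × 2 = 98.28
  [5.75→8.75]: (44.21+28.90)/2 × 3 = 109.665
  Sum = 354.9575 mg/L·hr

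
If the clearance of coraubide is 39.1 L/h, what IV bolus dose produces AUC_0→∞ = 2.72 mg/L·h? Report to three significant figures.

Dose_iv = CL × AUC_0→∞
     = 39.1 × 2.72 = 106.352 mg

Dose = 106 mg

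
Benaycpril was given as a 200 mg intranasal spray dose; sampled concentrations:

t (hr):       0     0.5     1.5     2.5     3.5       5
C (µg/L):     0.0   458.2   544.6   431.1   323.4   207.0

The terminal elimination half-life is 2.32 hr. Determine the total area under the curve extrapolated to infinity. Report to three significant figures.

AUC = 2570 µg/L·hr

Trapezoidal AUC_0→5:
  [0→0.5]: (0.0+458.2)/2 × 0.5 = 114.55
  [0.5→1.5]: (458.2+544.6)/2 × 1 = 501.4
  [1.5→2.5]: (544.6+431.1)/2 × 1 = 487.85
  [2.5→3.5]: (431.1+323.4)/2 × 1 = 377.25
  [3.5→5]: (323.4+207.0)/2 × 1.5 = 397.8
  Sum = 1878.85 µg/L·hr
k_e = ln2 / t½ = 0.693147 / 2.32 = 0.2988 hr^-1
Extrapolated tail: C_last / k_e = 207.0 / 0.2988 = 692.771
AUC_0→∞ = 1878.85 + 692.771 = 2571.621 µg/L·hr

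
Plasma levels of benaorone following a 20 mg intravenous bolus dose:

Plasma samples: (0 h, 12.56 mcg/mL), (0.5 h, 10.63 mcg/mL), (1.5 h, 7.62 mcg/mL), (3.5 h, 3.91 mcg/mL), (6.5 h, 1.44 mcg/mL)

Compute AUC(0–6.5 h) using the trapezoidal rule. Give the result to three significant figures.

AUC = 34.5 mcg/mL·h

Trapezoidal AUC_0→6.5:
  [0→0.5]: (12.56+10.63)/2 × 0.5 = 5.7975
  [0.5→1.5]: (10.63+7.62)/2 × 1 = 9.125
  [1.5→3.5]: (7.62+3.91)/2 × 2 = 11.53
  [3.5→6.5]: (3.91+1.44)/2 × 3 = 8.025
  Sum = 34.4775 mcg/mL·h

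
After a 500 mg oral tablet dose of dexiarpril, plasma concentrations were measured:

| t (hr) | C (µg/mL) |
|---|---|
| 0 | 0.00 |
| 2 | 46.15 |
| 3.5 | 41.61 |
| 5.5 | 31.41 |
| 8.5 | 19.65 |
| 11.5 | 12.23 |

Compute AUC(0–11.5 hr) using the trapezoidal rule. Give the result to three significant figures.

Trapezoidal AUC_0→11.5:
  [0→2]: (0.00+46.15)/2 × 2 = 46.15
  [2→3.5]: (46.15+41.61)/2 × 1.5 = 65.82
  [3.5→5.5]: (41.61+31.41)/2 × 2 = 73.02
  [5.5→8.5]: (31.41+19.65)/2 × 3 = 76.59
  [8.5→11.5]: (19.65+12.23)/2 × 3 = 47.82
  Sum = 309.4 µg/mL·hr

AUC = 309 µg/mL·hr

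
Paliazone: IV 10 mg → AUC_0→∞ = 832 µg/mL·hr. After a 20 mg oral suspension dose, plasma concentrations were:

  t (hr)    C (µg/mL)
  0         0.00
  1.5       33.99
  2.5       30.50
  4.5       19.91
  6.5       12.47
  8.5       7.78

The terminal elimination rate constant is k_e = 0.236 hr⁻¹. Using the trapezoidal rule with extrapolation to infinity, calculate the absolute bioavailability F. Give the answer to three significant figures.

Trapezoidal AUC_0→8.5 (oral suspension):
  [0→1.5]: (0.00+33.99)/2 × 1.5 = 25.4925
  [1.5→2.5]: (33.99+30.50)/2 × 1 = 32.245
  [2.5→4.5]: (30.50+19.91)/2 × 2 = 50.41
  [4.5→6.5]: (19.91+12.47)/2 × 2 = 32.38
  [6.5→8.5]: (12.47+7.78)/2 × 2 = 20.25
  Sum = 160.7775 µg/mL·hr
Tail: C_last/k_e = 7.78/0.236 = 32.966
AUC_0→∞ (oral suspension) = 160.7775 + 32.966 = 193.7435 µg/mL·hr
F = (AUC_ev/D_ev)/(AUC_iv/D_iv) = (193.7435/20)/(832/10) = 9.687175/83.2 = 0.1164

F = 0.116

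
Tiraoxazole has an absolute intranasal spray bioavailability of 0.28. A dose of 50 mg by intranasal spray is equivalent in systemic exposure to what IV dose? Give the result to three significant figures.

D_iv = 14.0 mg

Systemic exposure from an extravascular dose = F × D_ev, so the equivalent IV dose is F × D_ev.
D_iv = F × D_ev = 0.28 × 50 = 14 mg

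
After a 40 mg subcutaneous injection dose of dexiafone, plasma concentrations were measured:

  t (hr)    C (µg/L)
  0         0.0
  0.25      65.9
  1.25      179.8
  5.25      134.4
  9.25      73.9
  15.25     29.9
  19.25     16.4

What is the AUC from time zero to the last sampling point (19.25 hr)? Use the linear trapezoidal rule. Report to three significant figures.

AUC = 1580 µg/L·hr

Trapezoidal AUC_0→19.25:
  [0→0.25]: (0.0+65.9)/2 × 0.25 = 8.2375
  [0.25→1.25]: (65.9+179.8)/2 × 1 = 122.85
  [1.25→5.25]: (179.8+134.4)/2 × 4 = 628.4
  [5.25→9.25]: (134.4+73.9)/2 × 4 = 416.6
  [9.25→15.25]: (73.9+29.9)/2 × 6 = 311.4
  [15.25→19.25]: (29.9+16.4)/2 × 4 = 92.6
  Sum = 1580.0875 µg/L·hr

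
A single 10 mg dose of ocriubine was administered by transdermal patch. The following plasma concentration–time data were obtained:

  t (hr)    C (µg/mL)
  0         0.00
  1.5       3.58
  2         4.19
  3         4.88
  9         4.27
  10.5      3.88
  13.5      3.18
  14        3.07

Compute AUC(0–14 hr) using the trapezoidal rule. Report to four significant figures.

AUC = 54.88 µg/mL·hr

Trapezoidal AUC_0→14:
  [0→1.5]: (0.00+3.58)/2 × 1.5 = 2.685
  [1.5→2]: (3.58+4.19)/2 × 0.5 = 1.9425
  [2→3]: (4.19+4.88)/2 × 1 = 4.535
  [3→9]: (4.88+4.27)/2 × 6 = 27.45
  [9→10.5]: (4.27+3.88)/2 × 1.5 = 6.1125
  [10.5→13.5]: (3.88+3.18)/2 × 3 = 10.59
  [13.5→14]: (3.18+3.07)/2 × 0.5 = 1.5625
  Sum = 54.8775 µg/mL·hr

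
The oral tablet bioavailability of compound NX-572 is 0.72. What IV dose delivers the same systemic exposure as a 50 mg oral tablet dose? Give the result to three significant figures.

D_iv = 36.0 mg

Systemic exposure from an extravascular dose = F × D_ev, so the equivalent IV dose is F × D_ev.
D_iv = F × D_ev = 0.72 × 50 = 36 mg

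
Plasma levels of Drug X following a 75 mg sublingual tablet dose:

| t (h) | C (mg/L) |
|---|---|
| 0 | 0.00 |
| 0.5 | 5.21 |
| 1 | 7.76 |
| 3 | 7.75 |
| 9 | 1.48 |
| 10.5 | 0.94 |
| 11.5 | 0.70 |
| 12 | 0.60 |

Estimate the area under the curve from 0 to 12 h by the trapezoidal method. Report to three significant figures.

AUC = 50.7 mg/L·h

Trapezoidal AUC_0→12:
  [0→0.5]: (0.00+5.21)/2 × 0.5 = 1.3025
  [0.5→1]: (5.21+7.76)/2 × 0.5 = 3.2425
  [1→3]: (7.76+7.75)/2 × 2 = 15.51
  [3→9]: (7.75+1.48)/2 × 6 = 27.69
  [9→10.5]: (1.48+0.94)/2 × 1.5 = 1.815
  [10.5→11.5]: (0.94+0.70)/2 × 1 = 0.82
  [11.5→12]: (0.70+0.60)/2 × 0.5 = 0.325
  Sum = 50.705 mg/L·h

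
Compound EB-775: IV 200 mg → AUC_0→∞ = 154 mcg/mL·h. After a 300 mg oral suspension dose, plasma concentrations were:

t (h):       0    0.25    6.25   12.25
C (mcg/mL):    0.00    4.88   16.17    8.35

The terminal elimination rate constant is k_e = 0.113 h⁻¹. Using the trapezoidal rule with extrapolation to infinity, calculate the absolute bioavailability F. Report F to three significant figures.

F = 0.914

Trapezoidal AUC_0→12.25 (oral suspension):
  [0→0.25]: (0.00+4.88)/2 × 0.25 = 0.61
  [0.25→6.25]: (4.88+16.17)/2 × 6 = 63.15
  [6.25→12.25]: (16.17+8.35)/2 × 6 = 73.56
  Sum = 137.32 mcg/mL·h
Tail: C_last/k_e = 8.35/0.113 = 73.894
AUC_0→∞ (oral suspension) = 137.32 + 73.894 = 211.214 mcg/mL·h
F = (AUC_ev/D_ev)/(AUC_iv/D_iv) = (211.214/300)/(154/200) = 0.704047/0.77 = 0.9143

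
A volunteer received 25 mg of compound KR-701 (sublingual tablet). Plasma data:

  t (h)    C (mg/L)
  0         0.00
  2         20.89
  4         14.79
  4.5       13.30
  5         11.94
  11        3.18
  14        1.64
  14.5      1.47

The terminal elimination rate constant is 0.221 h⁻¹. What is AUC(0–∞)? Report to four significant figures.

AUC = 129.9 mg/L·h

Trapezoidal AUC_0→14.5:
  [0→2]: (0.00+20.89)/2 × 2 = 20.89
  [2→4]: (20.89+14.79)/2 × 2 = 35.68
  [4→4.5]: (14.79+13.30)/2 × 0.5 = 7.0225
  [4.5→5]: (13.30+11.94)/2 × 0.5 = 6.31
  [5→11]: (11.94+3.18)/2 × 6 = 45.36
  [11→14]: (3.18+1.64)/2 × 3 = 7.23
  [14→14.5]: (1.64+1.47)/2 × 0.5 = 0.7775
  Sum = 123.27 mg/L·h
Extrapolated tail: C_last / k_e = 1.47 / 0.221 = 6.652
AUC_0→∞ = 123.27 + 6.652 = 129.922 mg/L·h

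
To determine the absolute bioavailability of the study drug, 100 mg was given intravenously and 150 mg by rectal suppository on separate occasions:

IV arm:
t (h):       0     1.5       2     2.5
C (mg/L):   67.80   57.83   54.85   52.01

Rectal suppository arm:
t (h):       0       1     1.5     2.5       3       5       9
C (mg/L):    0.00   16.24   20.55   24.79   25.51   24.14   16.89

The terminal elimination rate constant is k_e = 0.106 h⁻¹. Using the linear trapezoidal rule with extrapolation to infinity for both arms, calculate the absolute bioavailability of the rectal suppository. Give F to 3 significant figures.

F = 0.358

Trapezoidal AUC_0→2.5 (IV):
  [0→1.5]: (67.80+57.83)/2 × 1.5 = 94.2225
  [1.5→2]: (57.83+54.85)/2 × 0.5 = 28.17
  [2→2.5]: (54.85+52.01)/2 × 0.5 = 26.715
  Sum = 149.1075 mg/L·h
IV tail: 52.01/0.106 = 490.660; AUC_iv,0→∞ = 149.1075 + 490.660 = 639.7675 mg/L·h
Trapezoidal AUC_0→9 (rectal suppository):
  [0→1]: (0.00+16.24)/2 × 1 = 8.12
  [1→1.5]: (16.24+20.55)/2 × 0.5 = 9.1975
  [1.5→2.5]: (20.55+24.79)/2 × 1 = 22.67
  [2.5→3]: (24.79+25.51)/2 × 0.5 = 12.575
  [3→5]: (25.51+24.14)/2 × 2 = 49.65
  [5→9]: (24.14+16.89)/2 × 4 = 82.06
  Sum = 184.2725 mg/L·h
rectal suppository tail: 16.89/0.106 = 159.340; AUC_ev,0→∞ = 184.2725 + 159.340 = 343.6125 mg/L·h
F = (AUC_ev/D_ev)/(AUC_iv/D_iv) = (343.6125/150)/(639.7675/100) = 2.29075/6.397675 = 0.3581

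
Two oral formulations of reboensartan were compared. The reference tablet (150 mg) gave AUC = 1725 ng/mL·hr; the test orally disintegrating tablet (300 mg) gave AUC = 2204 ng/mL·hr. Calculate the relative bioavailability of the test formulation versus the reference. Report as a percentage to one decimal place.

F_rel = (AUC_test/D_test) / (AUC_ref/D_ref)
      = (2204/300) / (1725/150)
      = 7.34667 / 11.5 = 0.6388 = 63.88%

F_rel = 63.9%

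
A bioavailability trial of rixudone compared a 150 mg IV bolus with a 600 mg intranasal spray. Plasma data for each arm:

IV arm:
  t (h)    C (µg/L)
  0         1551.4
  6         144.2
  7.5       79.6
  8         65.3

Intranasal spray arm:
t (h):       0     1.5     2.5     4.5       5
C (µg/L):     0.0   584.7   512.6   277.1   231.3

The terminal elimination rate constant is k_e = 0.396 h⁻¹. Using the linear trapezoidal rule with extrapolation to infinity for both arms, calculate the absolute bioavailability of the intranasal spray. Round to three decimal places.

F = 0.114

Trapezoidal AUC_0→8 (IV):
  [0→6]: (1551.4+144.2)/2 × 6 = 5086.8
  [6→7.5]: (144.2+79.6)/2 × 1.5 = 167.85
  [7.5→8]: (79.6+65.3)/2 × 0.5 = 36.225
  Sum = 5290.875 µg/L·h
IV tail: 65.3/0.396 = 164.899; AUC_iv,0→∞ = 5290.875 + 164.899 = 5455.774 µg/L·h
Trapezoidal AUC_0→5 (intranasal spray):
  [0→1.5]: (0.0+584.7)/2 × 1.5 = 438.525
  [1.5→2.5]: (584.7+512.6)/2 × 1 = 548.65
  [2.5→4.5]: (512.6+277.1)/2 × 2 = 789.7
  [4.5→5]: (277.1+231.3)/2 × 0.5 = 127.1
  Sum = 1903.975 µg/L·h
intranasal spray tail: 231.3/0.396 = 584.091; AUC_ev,0→∞ = 1903.975 + 584.091 = 2488.066 µg/L·h
F = (AUC_ev/D_ev)/(AUC_iv/D_iv) = (2488.066/600)/(5455.774/150) = 4.14678/36.3718 = 0.1140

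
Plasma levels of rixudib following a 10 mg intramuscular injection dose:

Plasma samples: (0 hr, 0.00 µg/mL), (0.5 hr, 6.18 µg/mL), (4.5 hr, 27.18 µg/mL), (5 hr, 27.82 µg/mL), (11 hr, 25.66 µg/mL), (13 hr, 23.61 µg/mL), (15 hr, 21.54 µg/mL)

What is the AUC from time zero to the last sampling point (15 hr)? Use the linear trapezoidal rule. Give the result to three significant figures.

Trapezoidal AUC_0→15:
  [0→0.5]: (0.00+6.18)/2 × 0.5 = 1.545
  [0.5→4.5]: (6.18+27.18)/2 × 4 = 66.72
  [4.5→5]: (27.18+27.82)/2 × 0.5 = 13.75
  [5→11]: (27.82+25.66)/2 × 6 = 160.44
  [11→13]: (25.66+23.61)/2 × 2 = 49.27
  [13→15]: (23.61+21.54)/2 × 2 = 45.15
  Sum = 336.875 µg/mL·hr

AUC = 337 µg/mL·hr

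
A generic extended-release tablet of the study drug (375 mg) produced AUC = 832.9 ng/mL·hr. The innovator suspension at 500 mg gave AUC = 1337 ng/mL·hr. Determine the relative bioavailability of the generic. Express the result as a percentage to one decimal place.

F_rel = 83.1%

F_rel = (AUC_test/D_test) / (AUC_ref/D_ref)
      = (832.9/375) / (1337/500)
      = 2.22107 / 2.674 = 0.8306 = 83.06%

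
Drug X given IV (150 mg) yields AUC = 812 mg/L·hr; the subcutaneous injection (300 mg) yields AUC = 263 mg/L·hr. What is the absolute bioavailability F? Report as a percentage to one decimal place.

F = 16.2%

F = (AUC_ev / D_ev) / (AUC_iv / D_iv)
  = (263/300) / (812/150)
  = 0.876667 / 5.41333 = 0.1619
  = 16.19%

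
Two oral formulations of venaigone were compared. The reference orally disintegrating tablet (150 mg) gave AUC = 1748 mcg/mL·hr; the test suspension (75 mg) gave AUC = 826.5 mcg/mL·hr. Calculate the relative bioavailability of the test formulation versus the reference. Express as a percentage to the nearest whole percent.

F_rel = 95%

F_rel = (AUC_test/D_test) / (AUC_ref/D_ref)
      = (826.5/75) / (1748/150)
      = 11.02 / 11.6533 = 0.9457 = 94.57%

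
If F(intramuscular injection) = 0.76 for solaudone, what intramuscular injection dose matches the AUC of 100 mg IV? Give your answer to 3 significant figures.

For equal systemic exposure: F × D_ev = D_iv
D_ev = D_iv / F = 100 / 0.76 = 131.579 mg

D_intramuscular = 132 mg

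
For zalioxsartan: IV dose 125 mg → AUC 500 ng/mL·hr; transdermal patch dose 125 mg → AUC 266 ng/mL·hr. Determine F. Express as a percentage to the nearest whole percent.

F = 53%

F = (AUC_ev / D_ev) / (AUC_iv / D_iv)
  = (266/125) / (500/125)
  = 2.128 / 4 = 0.5320
  = 53.20%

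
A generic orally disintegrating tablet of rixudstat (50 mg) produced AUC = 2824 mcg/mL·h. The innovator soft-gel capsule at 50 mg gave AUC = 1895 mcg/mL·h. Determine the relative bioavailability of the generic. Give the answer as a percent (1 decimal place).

F_rel = (AUC_test/D_test) / (AUC_ref/D_ref)
      = (2824/50) / (1895/50)
      = 56.48 / 37.9 = 1.4902 = 149.02%

F_rel = 149.0%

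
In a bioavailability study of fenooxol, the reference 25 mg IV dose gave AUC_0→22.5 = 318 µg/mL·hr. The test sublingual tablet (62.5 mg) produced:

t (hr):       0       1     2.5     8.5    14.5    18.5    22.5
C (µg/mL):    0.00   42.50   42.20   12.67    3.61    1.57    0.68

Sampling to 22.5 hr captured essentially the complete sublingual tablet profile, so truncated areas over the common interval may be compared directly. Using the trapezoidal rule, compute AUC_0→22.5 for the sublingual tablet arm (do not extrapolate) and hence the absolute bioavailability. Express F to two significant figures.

F = 0.39

Trapezoidal AUC_0→22.5 (sublingual tablet):
  [0→1]: (0.00+42.50)/2 × 1 = 21.25
  [1→2.5]: (42.50+42.20)/2 × 1.5 = 63.525
  [2.5→8.5]: (42.20+12.67)/2 × 6 = 164.61
  [8.5→14.5]: (12.67+3.61)/2 × 6 = 48.84
  [14.5→18.5]: (3.61+1.57)/2 × 4 = 10.36
  [18.5→22.5]: (1.57+0.68)/2 × 4 = 4.5
  Sum = 313.085 µg/mL·hr
F = (AUC_ev/D_ev)/(AUC_iv/D_iv) = (313.085/62.5)/(318/25) = 5.00936/12.72 = 0.3938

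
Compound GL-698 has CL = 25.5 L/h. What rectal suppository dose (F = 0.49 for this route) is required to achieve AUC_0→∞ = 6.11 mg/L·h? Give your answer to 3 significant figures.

Dose = 318 mg

Dose = CL × AUC_0→∞ / F
     = 25.5 × 6.11 / 0.49 = 317.969 mg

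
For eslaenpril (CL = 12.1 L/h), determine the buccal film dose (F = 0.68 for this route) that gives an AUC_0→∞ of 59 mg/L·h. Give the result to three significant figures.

Dose = CL × AUC_0→∞ / F
     = 12.1 × 59 / 0.68 = 1049.85 mg

Dose = 1050 mg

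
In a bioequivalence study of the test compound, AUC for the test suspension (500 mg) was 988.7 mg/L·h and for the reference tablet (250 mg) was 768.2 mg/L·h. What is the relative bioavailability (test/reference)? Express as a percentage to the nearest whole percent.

F_rel = (AUC_test/D_test) / (AUC_ref/D_ref)
      = (988.7/500) / (768.2/250)
      = 1.9774 / 3.0728 = 0.6435 = 64.35%

F_rel = 64%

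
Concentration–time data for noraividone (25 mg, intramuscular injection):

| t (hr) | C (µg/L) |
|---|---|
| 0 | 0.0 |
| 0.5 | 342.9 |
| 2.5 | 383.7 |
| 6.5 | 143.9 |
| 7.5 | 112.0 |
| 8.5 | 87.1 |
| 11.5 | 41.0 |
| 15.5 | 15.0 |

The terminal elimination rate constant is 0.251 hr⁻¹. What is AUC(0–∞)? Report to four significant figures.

AUC = 2459 µg/L·hr

Trapezoidal AUC_0→15.5:
  [0→0.5]: (0.0+342.9)/2 × 0.5 = 85.725
  [0.5→2.5]: (342.9+383.7)/2 × 2 = 726.6
  [2.5→6.5]: (383.7+143.9)/2 × 4 = 1055.2
  [6.5→7.5]: (143.9+112.0)/2 × 1 = 127.95
  [7.5→8.5]: (112.0+87.1)/2 × 1 = 99.55
  [8.5→11.5]: (87.1+41.0)/2 × 3 = 192.15
  [11.5→15.5]: (41.0+15.0)/2 × 4 = 112.0
  Sum = 2399.175 µg/L·hr
Extrapolated tail: C_last / k_e = 15.0 / 0.251 = 59.761
AUC_0→∞ = 2399.175 + 59.761 = 2458.936 µg/L·hr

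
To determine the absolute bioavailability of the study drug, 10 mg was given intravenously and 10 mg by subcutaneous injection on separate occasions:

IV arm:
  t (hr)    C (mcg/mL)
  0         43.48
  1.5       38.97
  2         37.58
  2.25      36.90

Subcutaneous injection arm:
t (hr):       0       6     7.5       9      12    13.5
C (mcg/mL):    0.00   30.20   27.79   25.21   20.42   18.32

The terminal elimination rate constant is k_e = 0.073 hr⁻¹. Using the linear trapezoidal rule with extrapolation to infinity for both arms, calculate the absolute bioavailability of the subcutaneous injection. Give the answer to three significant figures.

F = 0.877

Trapezoidal AUC_0→2.25 (IV):
  [0→1.5]: (43.48+38.97)/2 × 1.5 = 61.8375
  [1.5→2]: (38.97+37.58)/2 × 0.5 = 19.1375
  [2→2.25]: (37.58+36.90)/2 × 0.25 = 9.31
  Sum = 90.285 mcg/mL·hr
IV tail: 36.90/0.073 = 505.479; AUC_iv,0→∞ = 90.285 + 505.479 = 595.764 mcg/mL·hr
Trapezoidal AUC_0→13.5 (subcutaneous injection):
  [0→6]: (0.00+30.20)/2 × 6 = 90.6
  [6→7.5]: (30.20+27.79)/2 × 1.5 = 43.4925
  [7.5→9]: (27.79+25.21)/2 × 1.5 = 39.75
  [9→12]: (25.21+20.42)/2 × 3 = 68.445
  [12→13.5]: (20.42+18.32)/2 × 1.5 = 29.055
  Sum = 271.3425 mcg/mL·hr
subcutaneous injection tail: 18.32/0.073 = 250.959; AUC_ev,0→∞ = 271.3425 + 250.959 = 522.3015 mcg/mL·hr
F = (AUC_ev/D_ev)/(AUC_iv/D_iv) = (522.3015/10)/(595.764/10) = 52.23015/59.5764 = 0.8767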